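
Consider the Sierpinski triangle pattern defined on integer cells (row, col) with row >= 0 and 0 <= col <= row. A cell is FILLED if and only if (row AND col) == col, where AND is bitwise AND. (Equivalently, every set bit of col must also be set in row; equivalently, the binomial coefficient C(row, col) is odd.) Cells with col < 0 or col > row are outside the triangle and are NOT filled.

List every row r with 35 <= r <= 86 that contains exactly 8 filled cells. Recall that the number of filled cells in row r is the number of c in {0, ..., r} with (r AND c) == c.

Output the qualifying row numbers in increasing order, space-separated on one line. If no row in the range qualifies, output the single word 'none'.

Row r has 2^popcount(r) filled cells, so we need popcount(r) = log2(8) = 3.
Scan r = 35..86 and keep those with exactly 3 one-bits:
r=35=100011 popcount=3 -> KEEP
r=36=100100 popcount=2 -> skip
r=37=100101 popcount=3 -> KEEP
r=38=100110 popcount=3 -> KEEP
r=39=100111 popcount=4 -> skip
r=40=101000 popcount=2 -> skip
r=41=101001 popcount=3 -> KEEP
r=42=101010 popcount=3 -> KEEP
r=43=101011 popcount=4 -> skip
r=44=101100 popcount=3 -> KEEP
r=45=101101 popcount=4 -> skip
r=46=101110 popcount=4 -> skip
r=47=101111 popcount=5 -> skip
r=48=110000 popcount=2 -> skip
r=49=110001 popcount=3 -> KEEP
r=50=110010 popcount=3 -> KEEP
r=51=110011 popcount=4 -> skip
r=52=110100 popcount=3 -> KEEP
r=53=110101 popcount=4 -> skip
r=54=110110 popcount=4 -> skip
r=55=110111 popcount=5 -> skip
r=56=111000 popcount=3 -> KEEP
r=57=111001 popcount=4 -> skip
r=58=111010 popcount=4 -> skip
r=59=111011 popcount=5 -> skip
r=60=111100 popcount=4 -> skip
r=61=111101 popcount=5 -> skip
r=62=111110 popcount=5 -> skip
r=63=111111 popcount=6 -> skip
r=64=1000000 popcount=1 -> skip
r=65=1000001 popcount=2 -> skip
r=66=1000010 popcount=2 -> skip
r=67=1000011 popcount=3 -> KEEP
r=68=1000100 popcount=2 -> skip
r=69=1000101 popcount=3 -> KEEP
r=70=1000110 popcount=3 -> KEEP
r=71=1000111 popcount=4 -> skip
r=72=1001000 popcount=2 -> skip
r=73=1001001 popcount=3 -> KEEP
r=74=1001010 popcount=3 -> KEEP
r=75=1001011 popcount=4 -> skip
r=76=1001100 popcount=3 -> KEEP
r=77=1001101 popcount=4 -> skip
r=78=1001110 popcount=4 -> skip
r=79=1001111 popcount=5 -> skip
r=80=1010000 popcount=2 -> skip
r=81=1010001 popcount=3 -> KEEP
r=82=1010010 popcount=3 -> KEEP
r=83=1010011 popcount=4 -> skip
r=84=1010100 popcount=3 -> KEEP
r=85=1010101 popcount=4 -> skip
r=86=1010110 popcount=4 -> skip
Kept rows: 35 37 38 41 42 44 49 50 52 56 67 69 70 73 74 76 81 82 84

Answer: 35 37 38 41 42 44 49 50 52 56 67 69 70 73 74 76 81 82 84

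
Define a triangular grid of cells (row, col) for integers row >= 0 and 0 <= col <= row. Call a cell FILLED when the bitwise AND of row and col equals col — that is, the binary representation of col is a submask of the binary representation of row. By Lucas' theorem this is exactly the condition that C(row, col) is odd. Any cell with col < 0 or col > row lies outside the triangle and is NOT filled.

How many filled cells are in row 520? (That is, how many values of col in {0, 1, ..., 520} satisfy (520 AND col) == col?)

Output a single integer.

Answer: 4

Derivation:
520 in binary = 1000001000
popcount(520) = number of 1-bits in 1000001000 = 2
A col c satisfies (520 AND c) == c iff every set bit of c is also set in 520; each of the 2 set bits of 520 can independently be on or off in c.
count = 2^2 = 4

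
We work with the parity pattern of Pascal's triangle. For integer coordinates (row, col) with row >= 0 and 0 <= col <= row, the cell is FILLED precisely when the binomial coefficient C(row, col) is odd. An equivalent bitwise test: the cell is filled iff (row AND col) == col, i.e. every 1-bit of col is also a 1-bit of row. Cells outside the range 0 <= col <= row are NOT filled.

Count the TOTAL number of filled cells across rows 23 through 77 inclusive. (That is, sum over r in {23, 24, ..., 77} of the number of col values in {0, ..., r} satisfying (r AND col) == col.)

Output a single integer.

Answer: 724

Derivation:
r23=10111 pc4: +16 =16
r24=11000 pc2: +4 =20
r25=11001 pc3: +8 =28
r26=11010 pc3: +8 =36
r27=11011 pc4: +16 =52
r28=11100 pc3: +8 =60
r29=11101 pc4: +16 =76
r30=11110 pc4: +16 =92
r31=11111 pc5: +32 =124
r32=100000 pc1: +2 =126
r33=100001 pc2: +4 =130
r34=100010 pc2: +4 =134
r35=100011 pc3: +8 =142
r36=100100 pc2: +4 =146
r37=100101 pc3: +8 =154
r38=100110 pc3: +8 =162
r39=100111 pc4: +16 =178
r40=101000 pc2: +4 =182
r41=101001 pc3: +8 =190
r42=101010 pc3: +8 =198
r43=101011 pc4: +16 =214
r44=101100 pc3: +8 =222
r45=101101 pc4: +16 =238
r46=101110 pc4: +16 =254
r47=101111 pc5: +32 =286
r48=110000 pc2: +4 =290
r49=110001 pc3: +8 =298
r50=110010 pc3: +8 =306
r51=110011 pc4: +16 =322
r52=110100 pc3: +8 =330
r53=110101 pc4: +16 =346
r54=110110 pc4: +16 =362
r55=110111 pc5: +32 =394
r56=111000 pc3: +8 =402
r57=111001 pc4: +16 =418
r58=111010 pc4: +16 =434
r59=111011 pc5: +32 =466
r60=111100 pc4: +16 =482
r61=111101 pc5: +32 =514
r62=111110 pc5: +32 =546
r63=111111 pc6: +64 =610
r64=1000000 pc1: +2 =612
r65=1000001 pc2: +4 =616
r66=1000010 pc2: +4 =620
r67=1000011 pc3: +8 =628
r68=1000100 pc2: +4 =632
r69=1000101 pc3: +8 =640
r70=1000110 pc3: +8 =648
r71=1000111 pc4: +16 =664
r72=1001000 pc2: +4 =668
r73=1001001 pc3: +8 =676
r74=1001010 pc3: +8 =684
r75=1001011 pc4: +16 =700
r76=1001100 pc3: +8 =708
r77=1001101 pc4: +16 =724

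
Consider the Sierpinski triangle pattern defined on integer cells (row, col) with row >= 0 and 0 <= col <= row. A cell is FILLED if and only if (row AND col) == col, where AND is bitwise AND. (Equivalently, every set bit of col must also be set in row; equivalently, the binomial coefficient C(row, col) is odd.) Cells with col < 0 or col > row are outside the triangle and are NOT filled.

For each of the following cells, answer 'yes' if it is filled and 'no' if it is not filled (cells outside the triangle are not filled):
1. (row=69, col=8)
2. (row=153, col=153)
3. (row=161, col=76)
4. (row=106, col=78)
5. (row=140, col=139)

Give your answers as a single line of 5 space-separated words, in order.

(69,8): row=0b1000101, col=0b1000, row AND col = 0b0 = 0; 0 != 8 -> empty
(153,153): row=0b10011001, col=0b10011001, row AND col = 0b10011001 = 153; 153 == 153 -> filled
(161,76): row=0b10100001, col=0b1001100, row AND col = 0b0 = 0; 0 != 76 -> empty
(106,78): row=0b1101010, col=0b1001110, row AND col = 0b1001010 = 74; 74 != 78 -> empty
(140,139): row=0b10001100, col=0b10001011, row AND col = 0b10001000 = 136; 136 != 139 -> empty

Answer: no yes no no no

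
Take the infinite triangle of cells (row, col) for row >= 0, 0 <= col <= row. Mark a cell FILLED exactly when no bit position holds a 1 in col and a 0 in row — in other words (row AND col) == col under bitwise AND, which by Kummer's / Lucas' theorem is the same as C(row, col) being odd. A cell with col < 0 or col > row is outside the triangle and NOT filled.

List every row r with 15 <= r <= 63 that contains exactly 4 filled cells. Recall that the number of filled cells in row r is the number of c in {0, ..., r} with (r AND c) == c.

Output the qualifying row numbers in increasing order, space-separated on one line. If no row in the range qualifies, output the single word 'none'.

Row r has 2^popcount(r) filled cells, so we need popcount(r) = log2(4) = 2.
Scan r = 15..63 and keep those with exactly 2 one-bits:
r=15=1111 popcount=4 -> skip
r=16=10000 popcount=1 -> skip
r=17=10001 popcount=2 -> KEEP
r=18=10010 popcount=2 -> KEEP
r=19=10011 popcount=3 -> skip
r=20=10100 popcount=2 -> KEEP
r=21=10101 popcount=3 -> skip
r=22=10110 popcount=3 -> skip
r=23=10111 popcount=4 -> skip
r=24=11000 popcount=2 -> KEEP
r=25=11001 popcount=3 -> skip
r=26=11010 popcount=3 -> skip
r=27=11011 popcount=4 -> skip
r=28=11100 popcount=3 -> skip
r=29=11101 popcount=4 -> skip
r=30=11110 popcount=4 -> skip
r=31=11111 popcount=5 -> skip
r=32=100000 popcount=1 -> skip
r=33=100001 popcount=2 -> KEEP
r=34=100010 popcount=2 -> KEEP
r=35=100011 popcount=3 -> skip
r=36=100100 popcount=2 -> KEEP
r=37=100101 popcount=3 -> skip
r=38=100110 popcount=3 -> skip
r=39=100111 popcount=4 -> skip
r=40=101000 popcount=2 -> KEEP
r=41=101001 popcount=3 -> skip
r=42=101010 popcount=3 -> skip
r=43=101011 popcount=4 -> skip
r=44=101100 popcount=3 -> skip
r=45=101101 popcount=4 -> skip
r=46=101110 popcount=4 -> skip
r=47=101111 popcount=5 -> skip
r=48=110000 popcount=2 -> KEEP
r=49=110001 popcount=3 -> skip
r=50=110010 popcount=3 -> skip
r=51=110011 popcount=4 -> skip
r=52=110100 popcount=3 -> skip
r=53=110101 popcount=4 -> skip
r=54=110110 popcount=4 -> skip
r=55=110111 popcount=5 -> skip
r=56=111000 popcount=3 -> skip
r=57=111001 popcount=4 -> skip
r=58=111010 popcount=4 -> skip
r=59=111011 popcount=5 -> skip
r=60=111100 popcount=4 -> skip
r=61=111101 popcount=5 -> skip
r=62=111110 popcount=5 -> skip
r=63=111111 popcount=6 -> skip
Kept rows: 17 18 20 24 33 34 36 40 48

Answer: 17 18 20 24 33 34 36 40 48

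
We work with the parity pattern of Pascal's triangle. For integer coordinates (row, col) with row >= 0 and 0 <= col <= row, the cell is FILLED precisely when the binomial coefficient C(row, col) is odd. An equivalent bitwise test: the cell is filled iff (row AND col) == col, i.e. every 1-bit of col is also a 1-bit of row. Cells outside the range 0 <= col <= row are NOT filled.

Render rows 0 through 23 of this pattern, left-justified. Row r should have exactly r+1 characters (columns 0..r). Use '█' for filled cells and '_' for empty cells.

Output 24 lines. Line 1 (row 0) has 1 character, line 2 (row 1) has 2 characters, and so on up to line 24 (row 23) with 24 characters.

r0=0: █
r1=1: ██
r2=10: █_█
r3=11: ████
r4=100: █___█
r5=101: ██__██
r6=110: █_█_█_█
r7=111: ████████
r8=1000: █_______█
r9=1001: ██______██
r10=1010: █_█_____█_█
r11=1011: ████____████
r12=1100: █___█___█___█
r13=1101: ██__██__██__██
r14=1110: █_█_█_█_█_█_█_█
r15=1111: ████████████████
r16=10000: █_______________█
r17=10001: ██______________██
r18=10010: █_█_____________█_█
r19=10011: ████____________████
r20=10100: █___█___________█___█
r21=10101: ██__██__________██__██
r22=10110: █_█_█_█_________█_█_█_█
r23=10111: ████████________████████

Answer: █
██
█_█
████
█___█
██__██
█_█_█_█
████████
█_______█
██______██
█_█_____█_█
████____████
█___█___█___█
██__██__██__██
█_█_█_█_█_█_█_█
████████████████
█_______________█
██______________██
█_█_____________█_█
████____________████
█___█___________█___█
██__██__________██__██
█_█_█_█_________█_█_█_█
████████________████████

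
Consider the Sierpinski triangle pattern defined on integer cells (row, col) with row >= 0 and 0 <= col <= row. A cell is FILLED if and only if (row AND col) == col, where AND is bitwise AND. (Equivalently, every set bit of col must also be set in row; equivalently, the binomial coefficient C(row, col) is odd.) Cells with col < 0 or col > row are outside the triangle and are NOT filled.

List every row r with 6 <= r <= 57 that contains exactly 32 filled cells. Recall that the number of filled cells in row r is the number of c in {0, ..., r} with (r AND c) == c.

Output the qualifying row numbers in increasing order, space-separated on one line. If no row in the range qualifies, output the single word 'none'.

Answer: 31 47 55

Derivation:
Row r has 2^popcount(r) filled cells, so we need popcount(r) = log2(32) = 5.
Scan r = 6..57 and keep those with exactly 5 one-bits:
r=6=110 popcount=2 -> skip
r=7=111 popcount=3 -> skip
r=8=1000 popcount=1 -> skip
r=9=1001 popcount=2 -> skip
r=10=1010 popcount=2 -> skip
r=11=1011 popcount=3 -> skip
r=12=1100 popcount=2 -> skip
r=13=1101 popcount=3 -> skip
r=14=1110 popcount=3 -> skip
r=15=1111 popcount=4 -> skip
r=16=10000 popcount=1 -> skip
r=17=10001 popcount=2 -> skip
r=18=10010 popcount=2 -> skip
r=19=10011 popcount=3 -> skip
r=20=10100 popcount=2 -> skip
r=21=10101 popcount=3 -> skip
r=22=10110 popcount=3 -> skip
r=23=10111 popcount=4 -> skip
r=24=11000 popcount=2 -> skip
r=25=11001 popcount=3 -> skip
r=26=11010 popcount=3 -> skip
r=27=11011 popcount=4 -> skip
r=28=11100 popcount=3 -> skip
r=29=11101 popcount=4 -> skip
r=30=11110 popcount=4 -> skip
r=31=11111 popcount=5 -> KEEP
r=32=100000 popcount=1 -> skip
r=33=100001 popcount=2 -> skip
r=34=100010 popcount=2 -> skip
r=35=100011 popcount=3 -> skip
r=36=100100 popcount=2 -> skip
r=37=100101 popcount=3 -> skip
r=38=100110 popcount=3 -> skip
r=39=100111 popcount=4 -> skip
r=40=101000 popcount=2 -> skip
r=41=101001 popcount=3 -> skip
r=42=101010 popcount=3 -> skip
r=43=101011 popcount=4 -> skip
r=44=101100 popcount=3 -> skip
r=45=101101 popcount=4 -> skip
r=46=101110 popcount=4 -> skip
r=47=101111 popcount=5 -> KEEP
r=48=110000 popcount=2 -> skip
r=49=110001 popcount=3 -> skip
r=50=110010 popcount=3 -> skip
r=51=110011 popcount=4 -> skip
r=52=110100 popcount=3 -> skip
r=53=110101 popcount=4 -> skip
r=54=110110 popcount=4 -> skip
r=55=110111 popcount=5 -> KEEP
r=56=111000 popcount=3 -> skip
r=57=111001 popcount=4 -> skip
Kept rows: 31 47 55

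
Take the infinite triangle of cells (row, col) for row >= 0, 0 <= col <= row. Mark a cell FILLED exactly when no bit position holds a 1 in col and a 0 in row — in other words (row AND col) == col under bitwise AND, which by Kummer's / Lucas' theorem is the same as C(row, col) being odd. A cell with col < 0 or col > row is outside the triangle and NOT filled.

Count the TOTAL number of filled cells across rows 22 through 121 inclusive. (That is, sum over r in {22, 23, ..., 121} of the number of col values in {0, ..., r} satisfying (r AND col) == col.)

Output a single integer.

r22=10110 pc3: +8 =8
r23=10111 pc4: +16 =24
r24=11000 pc2: +4 =28
r25=11001 pc3: +8 =36
r26=11010 pc3: +8 =44
r27=11011 pc4: +16 =60
r28=11100 pc3: +8 =68
r29=11101 pc4: +16 =84
r30=11110 pc4: +16 =100
r31=11111 pc5: +32 =132
r32=100000 pc1: +2 =134
r33=100001 pc2: +4 =138
r34=100010 pc2: +4 =142
r35=100011 pc3: +8 =150
r36=100100 pc2: +4 =154
r37=100101 pc3: +8 =162
r38=100110 pc3: +8 =170
r39=100111 pc4: +16 =186
r40=101000 pc2: +4 =190
r41=101001 pc3: +8 =198
r42=101010 pc3: +8 =206
r43=101011 pc4: +16 =222
r44=101100 pc3: +8 =230
r45=101101 pc4: +16 =246
r46=101110 pc4: +16 =262
r47=101111 pc5: +32 =294
r48=110000 pc2: +4 =298
r49=110001 pc3: +8 =306
r50=110010 pc3: +8 =314
r51=110011 pc4: +16 =330
r52=110100 pc3: +8 =338
r53=110101 pc4: +16 =354
r54=110110 pc4: +16 =370
r55=110111 pc5: +32 =402
r56=111000 pc3: +8 =410
r57=111001 pc4: +16 =426
r58=111010 pc4: +16 =442
r59=111011 pc5: +32 =474
r60=111100 pc4: +16 =490
r61=111101 pc5: +32 =522
r62=111110 pc5: +32 =554
r63=111111 pc6: +64 =618
r64=1000000 pc1: +2 =620
r65=1000001 pc2: +4 =624
r66=1000010 pc2: +4 =628
r67=1000011 pc3: +8 =636
r68=1000100 pc2: +4 =640
r69=1000101 pc3: +8 =648
r70=1000110 pc3: +8 =656
r71=1000111 pc4: +16 =672
r72=1001000 pc2: +4 =676
r73=1001001 pc3: +8 =684
r74=1001010 pc3: +8 =692
r75=1001011 pc4: +16 =708
r76=1001100 pc3: +8 =716
r77=1001101 pc4: +16 =732
r78=1001110 pc4: +16 =748
r79=1001111 pc5: +32 =780
r80=1010000 pc2: +4 =784
r81=1010001 pc3: +8 =792
r82=1010010 pc3: +8 =800
r83=1010011 pc4: +16 =816
r84=1010100 pc3: +8 =824
r85=1010101 pc4: +16 =840
r86=1010110 pc4: +16 =856
r87=1010111 pc5: +32 =888
r88=1011000 pc3: +8 =896
r89=1011001 pc4: +16 =912
r90=1011010 pc4: +16 =928
r91=1011011 pc5: +32 =960
r92=1011100 pc4: +16 =976
r93=1011101 pc5: +32 =1008
r94=1011110 pc5: +32 =1040
r95=1011111 pc6: +64 =1104
r96=1100000 pc2: +4 =1108
r97=1100001 pc3: +8 =1116
r98=1100010 pc3: +8 =1124
r99=1100011 pc4: +16 =1140
r100=1100100 pc3: +8 =1148
r101=1100101 pc4: +16 =1164
r102=1100110 pc4: +16 =1180
r103=1100111 pc5: +32 =1212
r104=1101000 pc3: +8 =1220
r105=1101001 pc4: +16 =1236
r106=1101010 pc4: +16 =1252
r107=1101011 pc5: +32 =1284
r108=1101100 pc4: +16 =1300
r109=1101101 pc5: +32 =1332
r110=1101110 pc5: +32 =1364
r111=1101111 pc6: +64 =1428
r112=1110000 pc3: +8 =1436
r113=1110001 pc4: +16 =1452
r114=1110010 pc4: +16 =1468
r115=1110011 pc5: +32 =1500
r116=1110100 pc4: +16 =1516
r117=1110101 pc5: +32 =1548
r118=1110110 pc5: +32 =1580
r119=1110111 pc6: +64 =1644
r120=1111000 pc4: +16 =1660
r121=1111001 pc5: +32 =1692

Answer: 1692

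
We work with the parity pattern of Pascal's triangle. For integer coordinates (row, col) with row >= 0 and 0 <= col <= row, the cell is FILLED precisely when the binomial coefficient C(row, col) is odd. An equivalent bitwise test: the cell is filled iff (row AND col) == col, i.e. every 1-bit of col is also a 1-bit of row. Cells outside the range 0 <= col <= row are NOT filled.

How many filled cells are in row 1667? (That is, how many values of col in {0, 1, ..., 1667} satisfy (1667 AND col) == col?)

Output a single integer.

1667 in binary = 11010000011
popcount(1667) = number of 1-bits in 11010000011 = 5
A col c satisfies (1667 AND c) == c iff every set bit of c is also set in 1667; each of the 5 set bits of 1667 can independently be on or off in c.
count = 2^5 = 32

Answer: 32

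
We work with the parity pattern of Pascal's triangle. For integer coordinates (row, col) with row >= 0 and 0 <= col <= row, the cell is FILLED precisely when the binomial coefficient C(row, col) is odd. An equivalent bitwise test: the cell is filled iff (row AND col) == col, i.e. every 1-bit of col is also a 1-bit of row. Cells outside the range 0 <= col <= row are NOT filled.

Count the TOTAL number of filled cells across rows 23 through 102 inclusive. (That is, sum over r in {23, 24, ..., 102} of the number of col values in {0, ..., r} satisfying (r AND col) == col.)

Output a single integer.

Answer: 1172

Derivation:
r23=10111 pc4: +16 =16
r24=11000 pc2: +4 =20
r25=11001 pc3: +8 =28
r26=11010 pc3: +8 =36
r27=11011 pc4: +16 =52
r28=11100 pc3: +8 =60
r29=11101 pc4: +16 =76
r30=11110 pc4: +16 =92
r31=11111 pc5: +32 =124
r32=100000 pc1: +2 =126
r33=100001 pc2: +4 =130
r34=100010 pc2: +4 =134
r35=100011 pc3: +8 =142
r36=100100 pc2: +4 =146
r37=100101 pc3: +8 =154
r38=100110 pc3: +8 =162
r39=100111 pc4: +16 =178
r40=101000 pc2: +4 =182
r41=101001 pc3: +8 =190
r42=101010 pc3: +8 =198
r43=101011 pc4: +16 =214
r44=101100 pc3: +8 =222
r45=101101 pc4: +16 =238
r46=101110 pc4: +16 =254
r47=101111 pc5: +32 =286
r48=110000 pc2: +4 =290
r49=110001 pc3: +8 =298
r50=110010 pc3: +8 =306
r51=110011 pc4: +16 =322
r52=110100 pc3: +8 =330
r53=110101 pc4: +16 =346
r54=110110 pc4: +16 =362
r55=110111 pc5: +32 =394
r56=111000 pc3: +8 =402
r57=111001 pc4: +16 =418
r58=111010 pc4: +16 =434
r59=111011 pc5: +32 =466
r60=111100 pc4: +16 =482
r61=111101 pc5: +32 =514
r62=111110 pc5: +32 =546
r63=111111 pc6: +64 =610
r64=1000000 pc1: +2 =612
r65=1000001 pc2: +4 =616
r66=1000010 pc2: +4 =620
r67=1000011 pc3: +8 =628
r68=1000100 pc2: +4 =632
r69=1000101 pc3: +8 =640
r70=1000110 pc3: +8 =648
r71=1000111 pc4: +16 =664
r72=1001000 pc2: +4 =668
r73=1001001 pc3: +8 =676
r74=1001010 pc3: +8 =684
r75=1001011 pc4: +16 =700
r76=1001100 pc3: +8 =708
r77=1001101 pc4: +16 =724
r78=1001110 pc4: +16 =740
r79=1001111 pc5: +32 =772
r80=1010000 pc2: +4 =776
r81=1010001 pc3: +8 =784
r82=1010010 pc3: +8 =792
r83=1010011 pc4: +16 =808
r84=1010100 pc3: +8 =816
r85=1010101 pc4: +16 =832
r86=1010110 pc4: +16 =848
r87=1010111 pc5: +32 =880
r88=1011000 pc3: +8 =888
r89=1011001 pc4: +16 =904
r90=1011010 pc4: +16 =920
r91=1011011 pc5: +32 =952
r92=1011100 pc4: +16 =968
r93=1011101 pc5: +32 =1000
r94=1011110 pc5: +32 =1032
r95=1011111 pc6: +64 =1096
r96=1100000 pc2: +4 =1100
r97=1100001 pc3: +8 =1108
r98=1100010 pc3: +8 =1116
r99=1100011 pc4: +16 =1132
r100=1100100 pc3: +8 =1140
r101=1100101 pc4: +16 =1156
r102=1100110 pc4: +16 =1172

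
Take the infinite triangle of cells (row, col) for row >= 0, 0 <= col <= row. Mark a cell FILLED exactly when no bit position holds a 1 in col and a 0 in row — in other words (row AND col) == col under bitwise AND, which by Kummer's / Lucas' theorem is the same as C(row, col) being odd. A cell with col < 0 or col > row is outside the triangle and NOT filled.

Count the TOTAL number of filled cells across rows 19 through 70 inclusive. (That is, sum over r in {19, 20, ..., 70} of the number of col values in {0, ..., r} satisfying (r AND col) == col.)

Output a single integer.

r19=10011 pc3: +8 =8
r20=10100 pc2: +4 =12
r21=10101 pc3: +8 =20
r22=10110 pc3: +8 =28
r23=10111 pc4: +16 =44
r24=11000 pc2: +4 =48
r25=11001 pc3: +8 =56
r26=11010 pc3: +8 =64
r27=11011 pc4: +16 =80
r28=11100 pc3: +8 =88
r29=11101 pc4: +16 =104
r30=11110 pc4: +16 =120
r31=11111 pc5: +32 =152
r32=100000 pc1: +2 =154
r33=100001 pc2: +4 =158
r34=100010 pc2: +4 =162
r35=100011 pc3: +8 =170
r36=100100 pc2: +4 =174
r37=100101 pc3: +8 =182
r38=100110 pc3: +8 =190
r39=100111 pc4: +16 =206
r40=101000 pc2: +4 =210
r41=101001 pc3: +8 =218
r42=101010 pc3: +8 =226
r43=101011 pc4: +16 =242
r44=101100 pc3: +8 =250
r45=101101 pc4: +16 =266
r46=101110 pc4: +16 =282
r47=101111 pc5: +32 =314
r48=110000 pc2: +4 =318
r49=110001 pc3: +8 =326
r50=110010 pc3: +8 =334
r51=110011 pc4: +16 =350
r52=110100 pc3: +8 =358
r53=110101 pc4: +16 =374
r54=110110 pc4: +16 =390
r55=110111 pc5: +32 =422
r56=111000 pc3: +8 =430
r57=111001 pc4: +16 =446
r58=111010 pc4: +16 =462
r59=111011 pc5: +32 =494
r60=111100 pc4: +16 =510
r61=111101 pc5: +32 =542
r62=111110 pc5: +32 =574
r63=111111 pc6: +64 =638
r64=1000000 pc1: +2 =640
r65=1000001 pc2: +4 =644
r66=1000010 pc2: +4 =648
r67=1000011 pc3: +8 =656
r68=1000100 pc2: +4 =660
r69=1000101 pc3: +8 =668
r70=1000110 pc3: +8 =676

Answer: 676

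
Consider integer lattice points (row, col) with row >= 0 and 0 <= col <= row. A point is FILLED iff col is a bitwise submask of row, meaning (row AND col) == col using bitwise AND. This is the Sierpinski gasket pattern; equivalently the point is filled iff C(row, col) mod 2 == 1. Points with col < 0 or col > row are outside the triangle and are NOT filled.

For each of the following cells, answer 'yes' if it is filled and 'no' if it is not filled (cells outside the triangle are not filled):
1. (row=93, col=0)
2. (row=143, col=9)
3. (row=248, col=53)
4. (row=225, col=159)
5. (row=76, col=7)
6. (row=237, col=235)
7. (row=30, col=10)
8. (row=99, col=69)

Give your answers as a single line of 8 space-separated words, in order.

(93,0): row=0b1011101, col=0b0, row AND col = 0b0 = 0; 0 == 0 -> filled
(143,9): row=0b10001111, col=0b1001, row AND col = 0b1001 = 9; 9 == 9 -> filled
(248,53): row=0b11111000, col=0b110101, row AND col = 0b110000 = 48; 48 != 53 -> empty
(225,159): row=0b11100001, col=0b10011111, row AND col = 0b10000001 = 129; 129 != 159 -> empty
(76,7): row=0b1001100, col=0b111, row AND col = 0b100 = 4; 4 != 7 -> empty
(237,235): row=0b11101101, col=0b11101011, row AND col = 0b11101001 = 233; 233 != 235 -> empty
(30,10): row=0b11110, col=0b1010, row AND col = 0b1010 = 10; 10 == 10 -> filled
(99,69): row=0b1100011, col=0b1000101, row AND col = 0b1000001 = 65; 65 != 69 -> empty

Answer: yes yes no no no no yes no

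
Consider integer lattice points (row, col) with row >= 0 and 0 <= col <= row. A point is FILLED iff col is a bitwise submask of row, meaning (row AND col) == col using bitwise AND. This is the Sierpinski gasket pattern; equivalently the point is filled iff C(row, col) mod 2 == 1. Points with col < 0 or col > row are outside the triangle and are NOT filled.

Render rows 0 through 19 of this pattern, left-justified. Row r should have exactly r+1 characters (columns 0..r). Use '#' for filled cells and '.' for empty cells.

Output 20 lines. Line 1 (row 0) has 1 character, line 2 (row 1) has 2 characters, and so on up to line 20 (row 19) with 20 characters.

r0=0: #
r1=1: ##
r2=10: #.#
r3=11: ####
r4=100: #...#
r5=101: ##..##
r6=110: #.#.#.#
r7=111: ########
r8=1000: #.......#
r9=1001: ##......##
r10=1010: #.#.....#.#
r11=1011: ####....####
r12=1100: #...#...#...#
r13=1101: ##..##..##..##
r14=1110: #.#.#.#.#.#.#.#
r15=1111: ################
r16=10000: #...............#
r17=10001: ##..............##
r18=10010: #.#.............#.#
r19=10011: ####............####

Answer: #
##
#.#
####
#...#
##..##
#.#.#.#
########
#.......#
##......##
#.#.....#.#
####....####
#...#...#...#
##..##..##..##
#.#.#.#.#.#.#.#
################
#...............#
##..............##
#.#.............#.#
####............####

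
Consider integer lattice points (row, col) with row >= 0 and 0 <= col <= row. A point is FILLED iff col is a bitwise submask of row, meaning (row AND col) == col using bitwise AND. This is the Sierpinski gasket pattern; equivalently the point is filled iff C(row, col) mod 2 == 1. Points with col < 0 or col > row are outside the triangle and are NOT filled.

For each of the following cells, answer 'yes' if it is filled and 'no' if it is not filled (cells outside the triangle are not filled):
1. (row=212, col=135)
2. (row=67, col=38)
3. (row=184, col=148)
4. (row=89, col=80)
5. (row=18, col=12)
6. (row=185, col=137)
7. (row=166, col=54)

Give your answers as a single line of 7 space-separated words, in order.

Answer: no no no yes no yes no

Derivation:
(212,135): row=0b11010100, col=0b10000111, row AND col = 0b10000100 = 132; 132 != 135 -> empty
(67,38): row=0b1000011, col=0b100110, row AND col = 0b10 = 2; 2 != 38 -> empty
(184,148): row=0b10111000, col=0b10010100, row AND col = 0b10010000 = 144; 144 != 148 -> empty
(89,80): row=0b1011001, col=0b1010000, row AND col = 0b1010000 = 80; 80 == 80 -> filled
(18,12): row=0b10010, col=0b1100, row AND col = 0b0 = 0; 0 != 12 -> empty
(185,137): row=0b10111001, col=0b10001001, row AND col = 0b10001001 = 137; 137 == 137 -> filled
(166,54): row=0b10100110, col=0b110110, row AND col = 0b100110 = 38; 38 != 54 -> empty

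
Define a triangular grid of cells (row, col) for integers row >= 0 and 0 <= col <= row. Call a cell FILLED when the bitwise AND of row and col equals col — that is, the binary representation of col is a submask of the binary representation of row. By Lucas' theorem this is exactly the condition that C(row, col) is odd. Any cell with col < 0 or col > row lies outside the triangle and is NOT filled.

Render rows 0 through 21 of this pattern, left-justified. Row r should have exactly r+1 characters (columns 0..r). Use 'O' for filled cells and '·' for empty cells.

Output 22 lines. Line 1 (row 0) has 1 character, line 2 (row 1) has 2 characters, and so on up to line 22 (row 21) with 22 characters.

r0=0: O
r1=1: OO
r2=10: O·O
r3=11: OOOO
r4=100: O···O
r5=101: OO··OO
r6=110: O·O·O·O
r7=111: OOOOOOOO
r8=1000: O·······O
r9=1001: OO······OO
r10=1010: O·O·····O·O
r11=1011: OOOO····OOOO
r12=1100: O···O···O···O
r13=1101: OO··OO··OO··OO
r14=1110: O·O·O·O·O·O·O·O
r15=1111: OOOOOOOOOOOOOOOO
r16=10000: O···············O
r17=10001: OO··············OO
r18=10010: O·O·············O·O
r19=10011: OOOO············OOOO
r20=10100: O···O···········O···O
r21=10101: OO··OO··········OO··OO

Answer: O
OO
O·O
OOOO
O···O
OO··OO
O·O·O·O
OOOOOOOO
O·······O
OO······OO
O·O·····O·O
OOOO····OOOO
O···O···O···O
OO··OO··OO··OO
O·O·O·O·O·O·O·O
OOOOOOOOOOOOOOOO
O···············O
OO··············OO
O·O·············O·O
OOOO············OOOO
O···O···········O···O
OO··OO··········OO··OO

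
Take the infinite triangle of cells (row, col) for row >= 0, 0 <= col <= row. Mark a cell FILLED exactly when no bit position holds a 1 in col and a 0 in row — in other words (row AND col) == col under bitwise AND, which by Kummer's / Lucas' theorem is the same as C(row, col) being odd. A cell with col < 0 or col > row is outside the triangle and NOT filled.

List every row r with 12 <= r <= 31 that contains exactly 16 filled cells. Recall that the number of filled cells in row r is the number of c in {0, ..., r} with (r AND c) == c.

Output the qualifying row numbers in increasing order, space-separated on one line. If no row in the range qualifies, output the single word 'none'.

Row r has 2^popcount(r) filled cells, so we need popcount(r) = log2(16) = 4.
Scan r = 12..31 and keep those with exactly 4 one-bits:
r=12=1100 popcount=2 -> skip
r=13=1101 popcount=3 -> skip
r=14=1110 popcount=3 -> skip
r=15=1111 popcount=4 -> KEEP
r=16=10000 popcount=1 -> skip
r=17=10001 popcount=2 -> skip
r=18=10010 popcount=2 -> skip
r=19=10011 popcount=3 -> skip
r=20=10100 popcount=2 -> skip
r=21=10101 popcount=3 -> skip
r=22=10110 popcount=3 -> skip
r=23=10111 popcount=4 -> KEEP
r=24=11000 popcount=2 -> skip
r=25=11001 popcount=3 -> skip
r=26=11010 popcount=3 -> skip
r=27=11011 popcount=4 -> KEEP
r=28=11100 popcount=3 -> skip
r=29=11101 popcount=4 -> KEEP
r=30=11110 popcount=4 -> KEEP
r=31=11111 popcount=5 -> skip
Kept rows: 15 23 27 29 30

Answer: 15 23 27 29 30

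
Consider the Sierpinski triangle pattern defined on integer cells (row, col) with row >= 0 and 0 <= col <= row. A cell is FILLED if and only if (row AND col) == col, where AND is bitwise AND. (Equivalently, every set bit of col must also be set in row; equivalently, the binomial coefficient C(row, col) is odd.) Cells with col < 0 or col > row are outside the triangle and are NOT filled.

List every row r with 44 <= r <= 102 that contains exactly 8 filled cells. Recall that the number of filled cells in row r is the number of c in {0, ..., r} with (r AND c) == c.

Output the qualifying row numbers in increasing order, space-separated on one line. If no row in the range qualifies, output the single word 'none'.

Answer: 44 49 50 52 56 67 69 70 73 74 76 81 82 84 88 97 98 100

Derivation:
Row r has 2^popcount(r) filled cells, so we need popcount(r) = log2(8) = 3.
Scan r = 44..102 and keep those with exactly 3 one-bits:
r=44=101100 popcount=3 -> KEEP
r=45=101101 popcount=4 -> skip
r=46=101110 popcount=4 -> skip
r=47=101111 popcount=5 -> skip
r=48=110000 popcount=2 -> skip
r=49=110001 popcount=3 -> KEEP
r=50=110010 popcount=3 -> KEEP
r=51=110011 popcount=4 -> skip
r=52=110100 popcount=3 -> KEEP
r=53=110101 popcount=4 -> skip
r=54=110110 popcount=4 -> skip
r=55=110111 popcount=5 -> skip
r=56=111000 popcount=3 -> KEEP
r=57=111001 popcount=4 -> skip
r=58=111010 popcount=4 -> skip
r=59=111011 popcount=5 -> skip
r=60=111100 popcount=4 -> skip
r=61=111101 popcount=5 -> skip
r=62=111110 popcount=5 -> skip
r=63=111111 popcount=6 -> skip
r=64=1000000 popcount=1 -> skip
r=65=1000001 popcount=2 -> skip
r=66=1000010 popcount=2 -> skip
r=67=1000011 popcount=3 -> KEEP
r=68=1000100 popcount=2 -> skip
r=69=1000101 popcount=3 -> KEEP
r=70=1000110 popcount=3 -> KEEP
r=71=1000111 popcount=4 -> skip
r=72=1001000 popcount=2 -> skip
r=73=1001001 popcount=3 -> KEEP
r=74=1001010 popcount=3 -> KEEP
r=75=1001011 popcount=4 -> skip
r=76=1001100 popcount=3 -> KEEP
r=77=1001101 popcount=4 -> skip
r=78=1001110 popcount=4 -> skip
r=79=1001111 popcount=5 -> skip
r=80=1010000 popcount=2 -> skip
r=81=1010001 popcount=3 -> KEEP
r=82=1010010 popcount=3 -> KEEP
r=83=1010011 popcount=4 -> skip
r=84=1010100 popcount=3 -> KEEP
r=85=1010101 popcount=4 -> skip
r=86=1010110 popcount=4 -> skip
r=87=1010111 popcount=5 -> skip
r=88=1011000 popcount=3 -> KEEP
r=89=1011001 popcount=4 -> skip
r=90=1011010 popcount=4 -> skip
r=91=1011011 popcount=5 -> skip
r=92=1011100 popcount=4 -> skip
r=93=1011101 popcount=5 -> skip
r=94=1011110 popcount=5 -> skip
r=95=1011111 popcount=6 -> skip
r=96=1100000 popcount=2 -> skip
r=97=1100001 popcount=3 -> KEEP
r=98=1100010 popcount=3 -> KEEP
r=99=1100011 popcount=4 -> skip
r=100=1100100 popcount=3 -> KEEP
r=101=1100101 popcount=4 -> skip
r=102=1100110 popcount=4 -> skip
Kept rows: 44 49 50 52 56 67 69 70 73 74 76 81 82 84 88 97 98 100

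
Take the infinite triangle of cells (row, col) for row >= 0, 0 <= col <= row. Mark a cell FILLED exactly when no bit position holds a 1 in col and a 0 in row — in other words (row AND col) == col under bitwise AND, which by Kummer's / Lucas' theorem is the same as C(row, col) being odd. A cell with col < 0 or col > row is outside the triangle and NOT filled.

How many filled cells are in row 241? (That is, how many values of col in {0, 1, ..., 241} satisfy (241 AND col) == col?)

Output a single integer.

241 in binary = 11110001
popcount(241) = number of 1-bits in 11110001 = 5
A col c satisfies (241 AND c) == c iff every set bit of c is also set in 241; each of the 5 set bits of 241 can independently be on or off in c.
count = 2^5 = 32

Answer: 32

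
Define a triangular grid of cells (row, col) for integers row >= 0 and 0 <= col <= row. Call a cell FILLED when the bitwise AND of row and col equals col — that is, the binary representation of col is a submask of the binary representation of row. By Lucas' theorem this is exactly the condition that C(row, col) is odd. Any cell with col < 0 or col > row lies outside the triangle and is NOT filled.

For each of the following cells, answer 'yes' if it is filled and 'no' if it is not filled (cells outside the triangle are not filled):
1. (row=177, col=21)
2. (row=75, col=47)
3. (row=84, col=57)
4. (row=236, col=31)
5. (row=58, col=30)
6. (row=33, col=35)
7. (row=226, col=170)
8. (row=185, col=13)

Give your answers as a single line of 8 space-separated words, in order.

(177,21): row=0b10110001, col=0b10101, row AND col = 0b10001 = 17; 17 != 21 -> empty
(75,47): row=0b1001011, col=0b101111, row AND col = 0b1011 = 11; 11 != 47 -> empty
(84,57): row=0b1010100, col=0b111001, row AND col = 0b10000 = 16; 16 != 57 -> empty
(236,31): row=0b11101100, col=0b11111, row AND col = 0b1100 = 12; 12 != 31 -> empty
(58,30): row=0b111010, col=0b11110, row AND col = 0b11010 = 26; 26 != 30 -> empty
(33,35): col outside [0, 33] -> not filled
(226,170): row=0b11100010, col=0b10101010, row AND col = 0b10100010 = 162; 162 != 170 -> empty
(185,13): row=0b10111001, col=0b1101, row AND col = 0b1001 = 9; 9 != 13 -> empty

Answer: no no no no no no no no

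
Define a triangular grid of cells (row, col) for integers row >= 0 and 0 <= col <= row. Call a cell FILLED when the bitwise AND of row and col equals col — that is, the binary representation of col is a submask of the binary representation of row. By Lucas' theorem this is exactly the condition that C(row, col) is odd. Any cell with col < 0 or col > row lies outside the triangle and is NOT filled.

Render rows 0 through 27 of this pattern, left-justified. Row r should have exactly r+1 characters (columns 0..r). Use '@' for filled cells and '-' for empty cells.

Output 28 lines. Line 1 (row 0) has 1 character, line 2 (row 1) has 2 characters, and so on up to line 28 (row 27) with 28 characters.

r0=0: @
r1=1: @@
r2=10: @-@
r3=11: @@@@
r4=100: @---@
r5=101: @@--@@
r6=110: @-@-@-@
r7=111: @@@@@@@@
r8=1000: @-------@
r9=1001: @@------@@
r10=1010: @-@-----@-@
r11=1011: @@@@----@@@@
r12=1100: @---@---@---@
r13=1101: @@--@@--@@--@@
r14=1110: @-@-@-@-@-@-@-@
r15=1111: @@@@@@@@@@@@@@@@
r16=10000: @---------------@
r17=10001: @@--------------@@
r18=10010: @-@-------------@-@
r19=10011: @@@@------------@@@@
r20=10100: @---@-----------@---@
r21=10101: @@--@@----------@@--@@
r22=10110: @-@-@-@---------@-@-@-@
r23=10111: @@@@@@@@--------@@@@@@@@
r24=11000: @-------@-------@-------@
r25=11001: @@------@@------@@------@@
r26=11010: @-@-----@-@-----@-@-----@-@
r27=11011: @@@@----@@@@----@@@@----@@@@

Answer: @
@@
@-@
@@@@
@---@
@@--@@
@-@-@-@
@@@@@@@@
@-------@
@@------@@
@-@-----@-@
@@@@----@@@@
@---@---@---@
@@--@@--@@--@@
@-@-@-@-@-@-@-@
@@@@@@@@@@@@@@@@
@---------------@
@@--------------@@
@-@-------------@-@
@@@@------------@@@@
@---@-----------@---@
@@--@@----------@@--@@
@-@-@-@---------@-@-@-@
@@@@@@@@--------@@@@@@@@
@-------@-------@-------@
@@------@@------@@------@@
@-@-----@-@-----@-@-----@-@
@@@@----@@@@----@@@@----@@@@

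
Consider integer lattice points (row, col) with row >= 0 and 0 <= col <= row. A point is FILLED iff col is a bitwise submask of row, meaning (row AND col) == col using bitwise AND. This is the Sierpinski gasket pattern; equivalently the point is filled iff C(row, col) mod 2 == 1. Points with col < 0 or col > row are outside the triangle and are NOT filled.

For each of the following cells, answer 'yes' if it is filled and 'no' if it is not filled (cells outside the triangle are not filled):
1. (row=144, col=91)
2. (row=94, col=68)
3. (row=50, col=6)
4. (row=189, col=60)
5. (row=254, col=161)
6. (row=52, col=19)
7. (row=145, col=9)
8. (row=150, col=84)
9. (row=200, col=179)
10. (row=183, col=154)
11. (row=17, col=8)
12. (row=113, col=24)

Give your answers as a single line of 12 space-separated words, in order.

Answer: no yes no yes no no no no no no no no

Derivation:
(144,91): row=0b10010000, col=0b1011011, row AND col = 0b10000 = 16; 16 != 91 -> empty
(94,68): row=0b1011110, col=0b1000100, row AND col = 0b1000100 = 68; 68 == 68 -> filled
(50,6): row=0b110010, col=0b110, row AND col = 0b10 = 2; 2 != 6 -> empty
(189,60): row=0b10111101, col=0b111100, row AND col = 0b111100 = 60; 60 == 60 -> filled
(254,161): row=0b11111110, col=0b10100001, row AND col = 0b10100000 = 160; 160 != 161 -> empty
(52,19): row=0b110100, col=0b10011, row AND col = 0b10000 = 16; 16 != 19 -> empty
(145,9): row=0b10010001, col=0b1001, row AND col = 0b1 = 1; 1 != 9 -> empty
(150,84): row=0b10010110, col=0b1010100, row AND col = 0b10100 = 20; 20 != 84 -> empty
(200,179): row=0b11001000, col=0b10110011, row AND col = 0b10000000 = 128; 128 != 179 -> empty
(183,154): row=0b10110111, col=0b10011010, row AND col = 0b10010010 = 146; 146 != 154 -> empty
(17,8): row=0b10001, col=0b1000, row AND col = 0b0 = 0; 0 != 8 -> empty
(113,24): row=0b1110001, col=0b11000, row AND col = 0b10000 = 16; 16 != 24 -> empty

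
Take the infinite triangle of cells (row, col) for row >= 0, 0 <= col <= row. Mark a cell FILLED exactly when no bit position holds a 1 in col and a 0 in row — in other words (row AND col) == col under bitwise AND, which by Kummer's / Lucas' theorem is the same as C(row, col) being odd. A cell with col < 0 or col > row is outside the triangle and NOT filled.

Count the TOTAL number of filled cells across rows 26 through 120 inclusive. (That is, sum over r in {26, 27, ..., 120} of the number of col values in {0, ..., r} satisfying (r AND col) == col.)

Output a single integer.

Answer: 1624

Derivation:
r26=11010 pc3: +8 =8
r27=11011 pc4: +16 =24
r28=11100 pc3: +8 =32
r29=11101 pc4: +16 =48
r30=11110 pc4: +16 =64
r31=11111 pc5: +32 =96
r32=100000 pc1: +2 =98
r33=100001 pc2: +4 =102
r34=100010 pc2: +4 =106
r35=100011 pc3: +8 =114
r36=100100 pc2: +4 =118
r37=100101 pc3: +8 =126
r38=100110 pc3: +8 =134
r39=100111 pc4: +16 =150
r40=101000 pc2: +4 =154
r41=101001 pc3: +8 =162
r42=101010 pc3: +8 =170
r43=101011 pc4: +16 =186
r44=101100 pc3: +8 =194
r45=101101 pc4: +16 =210
r46=101110 pc4: +16 =226
r47=101111 pc5: +32 =258
r48=110000 pc2: +4 =262
r49=110001 pc3: +8 =270
r50=110010 pc3: +8 =278
r51=110011 pc4: +16 =294
r52=110100 pc3: +8 =302
r53=110101 pc4: +16 =318
r54=110110 pc4: +16 =334
r55=110111 pc5: +32 =366
r56=111000 pc3: +8 =374
r57=111001 pc4: +16 =390
r58=111010 pc4: +16 =406
r59=111011 pc5: +32 =438
r60=111100 pc4: +16 =454
r61=111101 pc5: +32 =486
r62=111110 pc5: +32 =518
r63=111111 pc6: +64 =582
r64=1000000 pc1: +2 =584
r65=1000001 pc2: +4 =588
r66=1000010 pc2: +4 =592
r67=1000011 pc3: +8 =600
r68=1000100 pc2: +4 =604
r69=1000101 pc3: +8 =612
r70=1000110 pc3: +8 =620
r71=1000111 pc4: +16 =636
r72=1001000 pc2: +4 =640
r73=1001001 pc3: +8 =648
r74=1001010 pc3: +8 =656
r75=1001011 pc4: +16 =672
r76=1001100 pc3: +8 =680
r77=1001101 pc4: +16 =696
r78=1001110 pc4: +16 =712
r79=1001111 pc5: +32 =744
r80=1010000 pc2: +4 =748
r81=1010001 pc3: +8 =756
r82=1010010 pc3: +8 =764
r83=1010011 pc4: +16 =780
r84=1010100 pc3: +8 =788
r85=1010101 pc4: +16 =804
r86=1010110 pc4: +16 =820
r87=1010111 pc5: +32 =852
r88=1011000 pc3: +8 =860
r89=1011001 pc4: +16 =876
r90=1011010 pc4: +16 =892
r91=1011011 pc5: +32 =924
r92=1011100 pc4: +16 =940
r93=1011101 pc5: +32 =972
r94=1011110 pc5: +32 =1004
r95=1011111 pc6: +64 =1068
r96=1100000 pc2: +4 =1072
r97=1100001 pc3: +8 =1080
r98=1100010 pc3: +8 =1088
r99=1100011 pc4: +16 =1104
r100=1100100 pc3: +8 =1112
r101=1100101 pc4: +16 =1128
r102=1100110 pc4: +16 =1144
r103=1100111 pc5: +32 =1176
r104=1101000 pc3: +8 =1184
r105=1101001 pc4: +16 =1200
r106=1101010 pc4: +16 =1216
r107=1101011 pc5: +32 =1248
r108=1101100 pc4: +16 =1264
r109=1101101 pc5: +32 =1296
r110=1101110 pc5: +32 =1328
r111=1101111 pc6: +64 =1392
r112=1110000 pc3: +8 =1400
r113=1110001 pc4: +16 =1416
r114=1110010 pc4: +16 =1432
r115=1110011 pc5: +32 =1464
r116=1110100 pc4: +16 =1480
r117=1110101 pc5: +32 =1512
r118=1110110 pc5: +32 =1544
r119=1110111 pc6: +64 =1608
r120=1111000 pc4: +16 =1624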